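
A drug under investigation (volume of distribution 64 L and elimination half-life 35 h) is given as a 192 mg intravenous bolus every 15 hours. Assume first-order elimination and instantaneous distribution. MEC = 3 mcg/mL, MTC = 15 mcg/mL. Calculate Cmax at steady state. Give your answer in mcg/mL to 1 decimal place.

τ/t½ = 15/35 ≈ 0.42857, so fraction remaining f = (1/2)^(15/35) ≈ 0.7430.
Accumulation ratio R = 1/(1 − f) ≈ 1/0.2570 ≈ 3.8911.
Single-dose peak C₀ = D/Vd = 192/64 ≈ 3.000 mcg/mL.
Cmax,ss = C₀/(1 − f) ≈ 3.000/0.2570 ≈ 11.673 mcg/mL.
Peak 11.7 mcg/mL vs MTC 15 mcg/mL: below toxic threshold.

11.7 mcg/mL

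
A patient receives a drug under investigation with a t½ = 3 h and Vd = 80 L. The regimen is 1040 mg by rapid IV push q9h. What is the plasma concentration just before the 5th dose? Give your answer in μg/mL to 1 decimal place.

f = (1/2)^(τ/t½) = (1/2)^(9/3) ≈ 0.1250.
C₀ = D/Vd = 1040/80 ≈ 13.000 μg/mL.
Before the 5th dose, 4 doses have been given. Superposition: Cmin = C₀·(f + f² + … + f^4).
≈ 13.000 × (0.1250 + 0.0156 + 0.0020 + 0.0002) ≈ 13.000 × 0.1428 ≈ 1.856 μg/mL.

1.9 μg/mL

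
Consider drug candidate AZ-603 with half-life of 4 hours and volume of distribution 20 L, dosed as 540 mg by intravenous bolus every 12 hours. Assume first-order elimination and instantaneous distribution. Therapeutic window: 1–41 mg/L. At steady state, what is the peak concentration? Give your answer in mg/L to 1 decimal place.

30.9 mg/L

τ = 12 h = 3 half-lives, so f = (1/2)^3 = 0.125.
Accumulation ratio R = 1/(1 − f) = 1/0.875 = 8/7.
Single-dose peak C₀ = D/Vd = 540/20 = 27 mg/L.
Steady-state peak Cmax,ss = C₀·R = 27 × 8/7 ≈ 30.857 mg/L.
Peak 30.9 mg/L vs MTC 41 mg/L: below toxic threshold.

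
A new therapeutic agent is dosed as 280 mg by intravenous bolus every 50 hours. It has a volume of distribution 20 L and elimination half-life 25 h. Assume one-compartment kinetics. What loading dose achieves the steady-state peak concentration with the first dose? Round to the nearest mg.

f = (1/2)^(50/25) ≈ 0.250000; accumulation ratio R = 1/(1−f) ≈ 1.33333.
Loading dose to hit Cmax,ss on first dose: D_load = D_maint·R ≈ 280 × 1.33333 ≈ 373.33 mg.

373 mg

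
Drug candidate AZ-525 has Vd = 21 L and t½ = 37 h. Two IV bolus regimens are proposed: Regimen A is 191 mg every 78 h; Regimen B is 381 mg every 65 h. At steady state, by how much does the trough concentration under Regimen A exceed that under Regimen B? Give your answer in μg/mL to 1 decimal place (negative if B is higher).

-4.9 μg/mL

Regimen A: f = (1/2)^(78/37) ≈ 0.2320; Cmin,ss = (191/21)·f/(1−f) ≈ 2.748 μg/mL.
Regimen B: f = (1/2)^(65/37) ≈ 0.2959; Cmin,ss = (381/21)·f/(1−f) ≈ 7.625 μg/mL.
Difference ≈ 2.748 − 7.625 ≈ -4.877 μg/mL.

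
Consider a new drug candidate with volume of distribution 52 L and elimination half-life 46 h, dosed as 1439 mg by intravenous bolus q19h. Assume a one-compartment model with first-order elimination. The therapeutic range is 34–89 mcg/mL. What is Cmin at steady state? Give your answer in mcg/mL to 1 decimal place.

τ/t½ = 19/46 ≈ 0.41304, so fraction remaining f = (1/2)^(19/46) ≈ 0.7510.
At steady state, accumulation factor R = 1/(1 − e^(−kτ)) ≈ 4.0161.
Each bolus raises the concentration by D/Vd = 1439/52 ≈ 27.673 mcg/mL.
Steady-state peak Cmax,ss = C₀·R ≈ 27.673 × 4.0161 ≈ 111.138 mcg/mL.
Steady-state trough Cmin,ss = Cmax,ss·f ≈ 111.138 × 0.7510 ≈ 83.465 mcg/mL.
Trough 83.5 mcg/mL vs MEC 34 mcg/mL: adequate.

83.5 mcg/mL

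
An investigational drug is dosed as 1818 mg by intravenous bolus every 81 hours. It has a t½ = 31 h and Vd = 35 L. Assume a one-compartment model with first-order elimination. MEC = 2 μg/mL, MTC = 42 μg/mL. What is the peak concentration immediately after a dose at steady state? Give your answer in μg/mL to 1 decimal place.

62.1 μg/mL

Over one 81-h interval, 81/31 ≈ 2.6129 half-lives elapse, leaving f ≈ 0.1635 of each dose.
Accumulation ratio R = 1/(1 − f) ≈ 1/0.8365 ≈ 1.1955.
Each bolus raises the concentration by D/Vd = 1818/35 ≈ 51.943 μg/mL.
Steady-state peak Cmax,ss = C₀·R ≈ 51.943 × 1.1955 ≈ 62.098 μg/mL.
Peak 62.1 μg/mL vs MTC 42 μg/mL: exceeds toxic threshold.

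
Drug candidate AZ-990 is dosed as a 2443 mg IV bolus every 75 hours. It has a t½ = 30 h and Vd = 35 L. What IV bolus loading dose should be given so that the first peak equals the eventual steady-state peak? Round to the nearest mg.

2968 mg

f = (1/2)^(75/30) ≈ 0.176777; accumulation ratio R = 1/(1−f) ≈ 1.21474.
Loading dose to hit Cmax,ss on first dose: D_load = D_maint·R ≈ 2443 × 1.21474 ≈ 2967.61 mg.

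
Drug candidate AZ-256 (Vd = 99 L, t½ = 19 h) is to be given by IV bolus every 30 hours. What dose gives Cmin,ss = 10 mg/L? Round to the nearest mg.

τ/t½ = 30/19 ≈ 1.5789, so f = (1/2)^(30/19) ≈ 0.334726.
Cmin,ss = (D/Vd)·f/(1−f), so D = Cmin,ss·Vd·(1−f)/f.
D = 10 × 99 × (1−f)/f ≈ 10 × 99 × 1.98752 ≈ 1967.64 mg.

1968 mg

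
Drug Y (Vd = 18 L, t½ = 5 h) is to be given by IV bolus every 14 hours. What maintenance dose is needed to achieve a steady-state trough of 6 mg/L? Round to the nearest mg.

644 mg

τ/t½ = 14/5 ≈ 2.8, so f = (1/2)^(14/5) ≈ 0.143587.
Cmin,ss = (D/Vd)·f/(1−f), so D = Cmin,ss·Vd·(1−f)/f.
D = 6 × 18 × (1−f)/f ≈ 6 × 18 × 5.96442 ≈ 644.16 mg.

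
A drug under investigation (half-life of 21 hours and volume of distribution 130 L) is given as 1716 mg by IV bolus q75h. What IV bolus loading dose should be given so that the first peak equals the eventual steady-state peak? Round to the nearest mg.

f = (1/2)^(75/21) ≈ 0.084119; accumulation ratio R = 1/(1−f) ≈ 1.09184.
Loading dose to hit Cmax,ss on first dose: D_load = D_maint·R ≈ 1716 × 1.09184 ≈ 1873.60 mg.

1874 mg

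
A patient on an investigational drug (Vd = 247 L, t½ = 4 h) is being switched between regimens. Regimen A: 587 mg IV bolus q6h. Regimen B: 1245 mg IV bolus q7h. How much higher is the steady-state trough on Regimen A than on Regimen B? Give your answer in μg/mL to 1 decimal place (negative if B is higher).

-0.8 μg/mL

Regimen A: f = (1/2)^(6/4) ≈ 0.3536; Cmin,ss = (587/247)·f/(1−f) ≈ 1.300 μg/mL.
Regimen B: f = (1/2)^(7/4) ≈ 0.2973; Cmin,ss = (1245/247)·f/(1−f) ≈ 2.133 μg/mL.
Difference ≈ 1.300 − 2.133 ≈ -0.833 μg/mL.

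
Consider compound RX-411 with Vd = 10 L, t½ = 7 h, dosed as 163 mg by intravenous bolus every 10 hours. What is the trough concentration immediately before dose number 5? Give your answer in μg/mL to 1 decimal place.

9.5 μg/mL

f = (1/2)^(τ/t½) = (1/2)^(10/7) ≈ 0.3715.
C₀ = D/Vd = 163/10 ≈ 16.300 μg/mL.
Before the 5th dose, 4 doses have been given. Superposition: Cmin = C₀·(f + f² + … + f^4).
≈ 16.300 × (0.3715 + 0.1380 + 0.0513 + 0.0190) ≈ 16.300 × 0.5798 ≈ 9.451 μg/mL.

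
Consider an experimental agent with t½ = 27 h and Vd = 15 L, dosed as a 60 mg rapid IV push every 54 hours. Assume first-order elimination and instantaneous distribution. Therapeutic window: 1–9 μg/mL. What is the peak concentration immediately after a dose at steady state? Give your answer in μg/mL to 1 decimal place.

5.3 μg/mL

The dosing interval is 2 half-lives, so f = 2^(−2) = 0.25.
At steady state, R = 1/(1 − 0.25) = 4/3.
Single-dose peak C₀ = D/Vd = 60/15 = 4 μg/mL.
Steady-state peak Cmax,ss = C₀·R = 4 × 4/3 ≈ 5.333 μg/mL.
Peak 5.3 μg/mL vs MTC 9 μg/mL: below toxic threshold.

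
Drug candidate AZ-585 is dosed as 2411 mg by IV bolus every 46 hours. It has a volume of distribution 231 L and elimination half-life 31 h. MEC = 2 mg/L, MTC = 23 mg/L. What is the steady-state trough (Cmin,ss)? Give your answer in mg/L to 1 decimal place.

5.8 mg/L

τ/t½ = 46/31 ≈ 1.4839, so fraction remaining f = (1/2)^(46/31) ≈ 0.3575.
Each bolus raises the concentration by D/Vd = 2411/231 ≈ 10.437 mg/L.
Steady-state trough Cmin,ss = C₀·f/(1−f) ≈ 10.437 × 0.3575/0.6425 ≈ 5.807 mg/L.
Trough 5.8 mg/L vs MEC 2 mg/L: adequate.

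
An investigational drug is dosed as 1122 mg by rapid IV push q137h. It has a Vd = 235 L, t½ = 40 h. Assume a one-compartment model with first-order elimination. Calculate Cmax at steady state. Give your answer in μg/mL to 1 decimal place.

5.3 μg/mL

k = ln2/t½ = ln2/40 ≈ 0.017329 h⁻¹; fraction remaining f = e^(−kτ) = e^(−0.017329×137) ≈ 0.0931.
At steady state, accumulation factor R = 1/(1 − e^(−kτ)) ≈ 1.1027.
Single-dose peak C₀ = D/Vd = 1122/235 ≈ 4.774 μg/mL.
Cmax,ss = C₀/(1 − f) ≈ 4.774/0.9069 ≈ 5.264 μg/mL.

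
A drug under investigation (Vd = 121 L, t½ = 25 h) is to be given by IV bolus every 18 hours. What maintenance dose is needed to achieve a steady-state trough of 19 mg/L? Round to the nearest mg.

τ/t½ = 18/25 ≈ 0.72, so f = (1/2)^(18/25) ≈ 0.607097.
Cmin,ss = (D/Vd)·f/(1−f), so D = Cmin,ss·Vd·(1−f)/f.
D = 19 × 121 × (1−f)/f ≈ 19 × 121 × 0.64718 ≈ 1487.87 mg.

1488 mg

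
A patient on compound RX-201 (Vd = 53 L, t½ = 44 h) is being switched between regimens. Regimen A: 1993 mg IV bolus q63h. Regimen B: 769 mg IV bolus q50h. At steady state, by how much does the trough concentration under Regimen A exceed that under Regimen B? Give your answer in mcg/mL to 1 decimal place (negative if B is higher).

Regimen A: f = (1/2)^(63/44) ≈ 0.3707; Cmin,ss = (1993/53)·f/(1−f) ≈ 22.151 mcg/mL.
Regimen B: f = (1/2)^(50/44) ≈ 0.4549; Cmin,ss = (769/53)·f/(1−f) ≈ 12.108 mcg/mL.
Difference ≈ 22.151 − 12.108 ≈ 10.043 mcg/mL.

10.0 mcg/mL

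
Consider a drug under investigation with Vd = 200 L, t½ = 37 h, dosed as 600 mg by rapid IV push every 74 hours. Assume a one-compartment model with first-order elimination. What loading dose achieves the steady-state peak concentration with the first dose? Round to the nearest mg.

800 mg

f = (1/2)^(74/37) ≈ 0.250000; accumulation ratio R = 1/(1−f) ≈ 1.33333.
Loading dose to hit Cmax,ss on first dose: D_load = D_maint·R ≈ 600 × 1.33333 ≈ 800.00 mg.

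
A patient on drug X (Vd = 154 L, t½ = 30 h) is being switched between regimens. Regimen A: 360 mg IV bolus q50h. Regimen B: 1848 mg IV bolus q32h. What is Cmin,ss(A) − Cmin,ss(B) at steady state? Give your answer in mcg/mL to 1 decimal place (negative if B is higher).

-9.9 mcg/mL

Regimen A: f = (1/2)^(50/30) ≈ 0.3150; Cmin,ss = (360/154)·f/(1−f) ≈ 1.075 mcg/mL.
Regimen B: f = (1/2)^(32/30) ≈ 0.4774; Cmin,ss = (1848/154)·f/(1−f) ≈ 10.962 mcg/mL.
Difference ≈ 1.075 − 10.962 ≈ -9.887 mcg/mL.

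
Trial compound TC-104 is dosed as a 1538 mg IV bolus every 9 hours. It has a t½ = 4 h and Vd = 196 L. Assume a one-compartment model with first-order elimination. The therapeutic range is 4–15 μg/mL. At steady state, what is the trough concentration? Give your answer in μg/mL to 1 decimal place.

2.1 μg/mL

τ/t½ = 9/4 ≈ 2.25, so fraction remaining f = (1/2)^(9/4) ≈ 0.2102.
Single-dose peak C₀ = D/Vd = 1538/196 ≈ 7.847 μg/mL.
Steady-state trough Cmin,ss = C₀·f/(1−f) ≈ 7.847 × 0.2102/0.7898 ≈ 2.088 μg/mL.
Trough 2.1 μg/mL vs MEC 4 μg/mL: subtherapeutic.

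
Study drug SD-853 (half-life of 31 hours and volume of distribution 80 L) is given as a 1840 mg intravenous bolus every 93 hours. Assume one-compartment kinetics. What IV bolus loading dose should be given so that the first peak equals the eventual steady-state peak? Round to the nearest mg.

2103 mg

f = (1/2)^(93/31) ≈ 0.125000; accumulation ratio R = 1/(1−f) ≈ 1.14286.
Loading dose to hit Cmax,ss on first dose: D_load = D_maint·R ≈ 1840 × 1.14286 ≈ 2102.86 mg.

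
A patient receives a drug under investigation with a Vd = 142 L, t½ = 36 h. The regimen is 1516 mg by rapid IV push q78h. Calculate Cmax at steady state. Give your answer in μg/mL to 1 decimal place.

13.7 μg/mL

τ/t½ = 78/36 ≈ 2.1667, so fraction remaining f = (1/2)^(78/36) ≈ 0.2227.
At steady state, accumulation factor R = 1/(1 − e^(−kτ)) ≈ 1.2865.
Single-dose peak C₀ = D/Vd = 1516/142 ≈ 10.676 μg/mL.
Cmax,ss = C₀/(1 − f) ≈ 10.676/0.7773 ≈ 13.735 μg/mL.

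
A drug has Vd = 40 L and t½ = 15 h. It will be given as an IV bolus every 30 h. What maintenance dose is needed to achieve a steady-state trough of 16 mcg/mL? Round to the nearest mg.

1920 mg

τ/t½ = 30/15 ≈ 2, so f = (1/2)^(30/15) ≈ 0.250000.
Cmin,ss = (D/Vd)·f/(1−f), so D = Cmin,ss·Vd·(1−f)/f.
D = 16 × 40 × (1−f)/f ≈ 16 × 40 × 3.00000 ≈ 1920.00 mg.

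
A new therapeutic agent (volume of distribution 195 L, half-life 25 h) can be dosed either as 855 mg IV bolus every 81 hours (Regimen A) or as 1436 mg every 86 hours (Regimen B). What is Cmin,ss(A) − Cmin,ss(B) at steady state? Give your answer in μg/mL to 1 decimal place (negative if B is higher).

-0.2 μg/mL

Regimen A: f = (1/2)^(81/25) ≈ 0.1058; Cmin,ss = (855/195)·f/(1−f) ≈ 0.519 μg/mL.
Regimen B: f = (1/2)^(86/25) ≈ 0.0921; Cmin,ss = (1436/195)·f/(1−f) ≈ 0.747 μg/mL.
Difference ≈ 0.519 − 0.747 ≈ -0.228 μg/mL.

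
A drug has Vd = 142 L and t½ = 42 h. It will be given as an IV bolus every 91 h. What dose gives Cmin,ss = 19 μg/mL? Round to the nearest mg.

9416 mg

τ/t½ = 91/42 ≈ 2.1667, so f = (1/2)^(91/42) ≈ 0.222725.
Cmin,ss = (D/Vd)·f/(1−f), so D = Cmin,ss·Vd·(1−f)/f.
D = 19 × 142 × (1−f)/f ≈ 19 × 142 × 3.48984 ≈ 9415.59 mg.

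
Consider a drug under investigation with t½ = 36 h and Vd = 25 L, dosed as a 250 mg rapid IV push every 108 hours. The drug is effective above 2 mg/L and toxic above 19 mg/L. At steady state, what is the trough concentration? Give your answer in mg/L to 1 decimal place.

τ = 108 h = 3 half-lives, so f = (1/2)^3 = 0.125.
Accumulation ratio R = 1/(1 − f) = 1/0.875 = 8/7.
Single-dose peak C₀ = D/Vd = 250/25 = 10 mg/L.
Steady-state peak Cmax,ss = C₀·R = 10 × 8/7 ≈ 11.429 mg/L.
Steady-state trough Cmin,ss = Cmax,ss·f ≈ 11.429 × 0.125 ≈ 1.429 mg/L.
Trough 1.4 mg/L vs MEC 2 mg/L: subtherapeutic.

1.4 mg/L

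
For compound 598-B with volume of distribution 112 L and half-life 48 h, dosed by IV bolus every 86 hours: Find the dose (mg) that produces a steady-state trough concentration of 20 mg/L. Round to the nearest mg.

5515 mg

τ/t½ = 86/48 ≈ 1.7917, so f = (1/2)^(86/48) ≈ 0.288838.
Cmin,ss = (D/Vd)·f/(1−f), so D = Cmin,ss·Vd·(1−f)/f.
D = 20 × 112 × (1−f)/f ≈ 20 × 112 × 2.46215 ≈ 5515.22 mg.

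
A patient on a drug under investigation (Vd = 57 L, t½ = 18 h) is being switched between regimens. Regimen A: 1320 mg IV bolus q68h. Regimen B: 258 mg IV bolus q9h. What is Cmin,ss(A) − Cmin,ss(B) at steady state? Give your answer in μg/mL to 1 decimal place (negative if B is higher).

-9.1 μg/mL

Regimen A: f = (1/2)^(68/18) ≈ 0.0729; Cmin,ss = (1320/57)·f/(1−f) ≈ 1.821 μg/mL.
Regimen B: f = (1/2)^(9/18) ≈ 0.7071; Cmin,ss = (258/57)·f/(1−f) ≈ 10.927 μg/mL.
Difference ≈ 1.821 − 10.927 ≈ -9.106 μg/mL.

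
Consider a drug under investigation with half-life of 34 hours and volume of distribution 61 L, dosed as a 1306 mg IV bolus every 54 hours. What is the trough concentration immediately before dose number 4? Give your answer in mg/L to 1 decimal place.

10.3 mg/L

f = (1/2)^(τ/t½) = (1/2)^(54/34) ≈ 0.3326.
C₀ = D/Vd = 1306/61 ≈ 21.410 mg/L.
Before the 4th dose, 3 doses have been given. Superposition: Cmin = C₀·(f + f² + … + f^3).
≈ 21.410 × (0.3326 + 0.1106 + 0.0368) ≈ 21.410 × 0.4800 ≈ 10.277 mg/L.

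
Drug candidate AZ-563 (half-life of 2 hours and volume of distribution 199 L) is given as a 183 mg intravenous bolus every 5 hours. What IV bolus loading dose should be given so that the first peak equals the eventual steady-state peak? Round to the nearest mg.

222 mg

f = (1/2)^(5/2) ≈ 0.176777; accumulation ratio R = 1/(1−f) ≈ 1.21474.
Loading dose to hit Cmax,ss on first dose: D_load = D_maint·R ≈ 183 × 1.21474 ≈ 222.30 mg.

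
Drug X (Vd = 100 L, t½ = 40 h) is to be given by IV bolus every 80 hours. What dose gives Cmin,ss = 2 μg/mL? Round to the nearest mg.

τ/t½ = 80/40 ≈ 2, so f = (1/2)^(80/40) ≈ 0.250000.
Cmin,ss = (D/Vd)·f/(1−f), so D = Cmin,ss·Vd·(1−f)/f.
D = 2 × 100 × (1−f)/f ≈ 2 × 100 × 3.00000 ≈ 600.00 mg.

600 mg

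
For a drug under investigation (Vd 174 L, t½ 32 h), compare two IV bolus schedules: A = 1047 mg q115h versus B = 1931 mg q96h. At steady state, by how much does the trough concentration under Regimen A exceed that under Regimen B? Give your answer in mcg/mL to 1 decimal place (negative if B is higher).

Regimen A: f = (1/2)^(115/32) ≈ 0.0828; Cmin,ss = (1047/174)·f/(1−f) ≈ 0.543 mcg/mL.
Regimen B: f = (1/2)^(96/32) ≈ 0.1250; Cmin,ss = (1931/174)·f/(1−f) ≈ 1.585 mcg/mL.
Difference ≈ 0.543 − 1.585 ≈ -1.042 mcg/mL.

-1.0 mcg/mL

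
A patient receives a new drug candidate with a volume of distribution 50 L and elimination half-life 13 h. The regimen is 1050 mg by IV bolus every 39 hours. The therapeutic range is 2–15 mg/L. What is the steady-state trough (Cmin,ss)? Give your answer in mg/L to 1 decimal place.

3.0 mg/L

τ = 39 h = 3 half-lives, so f = (1/2)^3 = 0.125.
At steady state, R = 1/(1 − 0.125) = 8/7.
Single-dose peak C₀ = D/Vd = 1050/50 = 21 mg/L.
Steady-state peak Cmax,ss = C₀·R = 21 × 8/7 ≈ 24.000 mg/L.
Steady-state trough Cmin,ss = Cmax,ss·f ≈ 24.000 × 0.125 ≈ 3.000 mg/L.
Trough 3.0 mg/L vs MEC 2 mg/L: adequate.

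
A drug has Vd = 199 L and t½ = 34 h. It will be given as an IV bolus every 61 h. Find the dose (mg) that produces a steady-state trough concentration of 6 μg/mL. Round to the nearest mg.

τ/t½ = 61/34 ≈ 1.7941, so f = (1/2)^(61/34) ≈ 0.288348.
Cmin,ss = (D/Vd)·f/(1−f), so D = Cmin,ss·Vd·(1−f)/f.
D = 6 × 199 × (1−f)/f ≈ 6 × 199 × 2.46803 ≈ 2946.83 mg.

2947 mg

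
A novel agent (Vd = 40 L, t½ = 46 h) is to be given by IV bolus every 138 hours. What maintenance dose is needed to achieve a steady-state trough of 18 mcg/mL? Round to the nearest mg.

τ/t½ = 138/46 ≈ 3, so f = (1/2)^(138/46) ≈ 0.125000.
Cmin,ss = (D/Vd)·f/(1−f), so D = Cmin,ss·Vd·(1−f)/f.
D = 18 × 40 × (1−f)/f ≈ 18 × 40 × 7.00000 ≈ 5040.00 mg.

5040 mg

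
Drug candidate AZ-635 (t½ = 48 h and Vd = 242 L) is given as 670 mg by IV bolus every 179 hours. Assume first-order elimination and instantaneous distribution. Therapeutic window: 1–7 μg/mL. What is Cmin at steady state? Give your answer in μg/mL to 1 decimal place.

Over one 179-h interval, 179/48 ≈ 3.7292 half-lives elapse, leaving f ≈ 0.0754 of each dose.
Single-dose peak C₀ = D/Vd = 670/242 ≈ 2.769 μg/mL.
Steady-state trough Cmin,ss = C₀·f/(1−f) ≈ 2.769 × 0.0754/0.9246 ≈ 0.226 μg/mL.
Trough 0.2 μg/mL vs MEC 1 μg/mL: subtherapeutic.

0.2 μg/mL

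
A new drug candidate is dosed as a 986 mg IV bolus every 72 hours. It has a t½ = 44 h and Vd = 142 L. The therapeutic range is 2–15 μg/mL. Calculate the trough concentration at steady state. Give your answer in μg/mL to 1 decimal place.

τ/t½ = 72/44 ≈ 1.6364, so fraction remaining f = (1/2)^(72/44) ≈ 0.3217.
At steady state, accumulation factor R = 1/(1 − e^(−kτ)) ≈ 1.4743.
Each bolus raises the concentration by D/Vd = 986/142 ≈ 6.944 μg/mL.
Steady-state peak Cmax,ss = C₀·R ≈ 6.944 × 1.4743 ≈ 10.238 μg/mL.
One interval later, Cmin,ss = Cmax,ss·e^(−kτ) ≈ 10.238 × 0.3217 ≈ 3.294 μg/mL.
Trough 3.3 μg/mL vs MEC 2 μg/mL: adequate.

3.3 μg/mL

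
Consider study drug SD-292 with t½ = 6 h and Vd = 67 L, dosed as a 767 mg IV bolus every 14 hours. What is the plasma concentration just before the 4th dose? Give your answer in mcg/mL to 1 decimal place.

f = (1/2)^(τ/t½) = (1/2)^(14/6) ≈ 0.1984.
C₀ = D/Vd = 767/67 ≈ 11.448 mcg/mL.
Before the 4th dose, 3 doses have been given. Superposition: Cmin = C₀·(f + f² + … + f^3).
≈ 11.448 × (0.1984 + 0.0394 + 0.0078) ≈ 11.448 × 0.2456 ≈ 2.812 mcg/mL.

2.8 mcg/mL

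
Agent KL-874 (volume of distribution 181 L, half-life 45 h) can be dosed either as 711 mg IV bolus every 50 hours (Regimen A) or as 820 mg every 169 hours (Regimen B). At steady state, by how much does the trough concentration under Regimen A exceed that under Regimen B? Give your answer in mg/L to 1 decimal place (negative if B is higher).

Regimen A: f = (1/2)^(50/45) ≈ 0.4629; Cmin,ss = (711/181)·f/(1−f) ≈ 3.386 mg/L.
Regimen B: f = (1/2)^(169/45) ≈ 0.0740; Cmin,ss = (820/181)·f/(1−f) ≈ 0.362 mg/L.
Difference ≈ 3.386 − 0.362 ≈ 3.024 mg/L.

3.0 mg/L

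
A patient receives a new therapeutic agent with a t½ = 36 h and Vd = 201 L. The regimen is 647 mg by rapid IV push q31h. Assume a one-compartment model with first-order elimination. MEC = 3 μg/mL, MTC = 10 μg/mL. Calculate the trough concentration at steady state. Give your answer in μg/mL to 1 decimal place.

3.9 μg/mL

τ/t½ = 31/36 ≈ 0.86111, so fraction remaining f = (1/2)^(31/36) ≈ 0.5505.
At steady state, accumulation factor R = 1/(1 − e^(−kτ)) ≈ 2.2247.
Single-dose peak C₀ = D/Vd = 647/201 ≈ 3.219 μg/mL.
Steady-state peak Cmax,ss = C₀·R ≈ 3.219 × 2.2247 ≈ 7.161 μg/mL.
One interval later, Cmin,ss = Cmax,ss·e^(−kτ) ≈ 7.161 × 0.5505 ≈ 3.942 μg/mL.
Trough 3.9 μg/mL vs MEC 3 μg/mL: adequate.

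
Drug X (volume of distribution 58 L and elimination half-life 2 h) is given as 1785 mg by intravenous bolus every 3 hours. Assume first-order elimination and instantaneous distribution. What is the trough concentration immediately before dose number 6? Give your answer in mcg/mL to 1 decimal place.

f = (1/2)^(τ/t½) = (1/2)^(3/2) ≈ 0.3536.
C₀ = D/Vd = 1785/58 ≈ 30.776 mcg/mL.
Before the 6th dose, 5 doses have been given. Superposition: Cmin = C₀·(f + f² + … + f^5).
≈ 30.776 × (0.3536 + 0.1250 + 0.0442 + 0.0156 + 0.0055) ≈ 30.776 × 0.5439 ≈ 16.739 mcg/mL.

16.7 mcg/mL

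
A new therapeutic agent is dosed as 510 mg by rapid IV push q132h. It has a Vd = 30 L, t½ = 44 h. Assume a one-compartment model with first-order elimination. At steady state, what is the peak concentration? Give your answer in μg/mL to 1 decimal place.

τ = 132 h = 3 half-lives, so f = (1/2)^3 = 0.125.
Accumulation ratio R = 1/(1 − f) = 1/0.875 = 8/7.
Single-dose peak C₀ = D/Vd = 510/30 = 17 μg/mL.
Steady-state peak Cmax,ss = C₀·R = 17 × 8/7 ≈ 19.429 μg/mL.

19.4 μg/mL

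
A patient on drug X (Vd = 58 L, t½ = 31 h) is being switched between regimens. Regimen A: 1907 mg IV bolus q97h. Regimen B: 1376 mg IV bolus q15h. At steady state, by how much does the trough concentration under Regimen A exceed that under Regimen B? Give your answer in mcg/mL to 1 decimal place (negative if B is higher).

-55.3 mcg/mL

Regimen A: f = (1/2)^(97/31) ≈ 0.1143; Cmin,ss = (1907/58)·f/(1−f) ≈ 4.243 mcg/mL.
Regimen B: f = (1/2)^(15/31) ≈ 0.7151; Cmin,ss = (1376/58)·f/(1−f) ≈ 59.548 mcg/mL.
Difference ≈ 4.243 − 59.548 ≈ -55.305 mcg/mL.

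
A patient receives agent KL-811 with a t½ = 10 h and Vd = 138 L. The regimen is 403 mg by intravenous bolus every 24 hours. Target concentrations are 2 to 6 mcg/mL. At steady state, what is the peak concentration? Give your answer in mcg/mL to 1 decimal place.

3.6 mcg/mL

τ/t½ = 24/10 ≈ 2.4, so fraction remaining f = (1/2)^(24/10) ≈ 0.1895.
Accumulation ratio R = 1/(1 − f) ≈ 1/0.8105 ≈ 1.2338.
Each bolus raises the concentration by D/Vd = 403/138 ≈ 2.920 mcg/mL.
Steady-state peak Cmax,ss = C₀·R ≈ 2.920 × 1.2338 ≈ 3.603 mcg/mL.
Peak 3.6 mcg/mL vs MTC 6 mcg/mL: below toxic threshold.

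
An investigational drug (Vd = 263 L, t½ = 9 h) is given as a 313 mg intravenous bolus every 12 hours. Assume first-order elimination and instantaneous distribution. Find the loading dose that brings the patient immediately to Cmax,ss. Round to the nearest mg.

f = (1/2)^(12/9) ≈ 0.396850; accumulation ratio R = 1/(1−f) ≈ 1.65796.
Loading dose to hit Cmax,ss on first dose: D_load = D_maint·R ≈ 313 × 1.65796 ≈ 518.94 mg.

519 mg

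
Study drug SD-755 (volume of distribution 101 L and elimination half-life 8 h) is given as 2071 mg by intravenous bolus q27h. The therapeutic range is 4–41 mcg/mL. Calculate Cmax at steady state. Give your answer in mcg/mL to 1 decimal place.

τ/t½ = 27/8 ≈ 3.375, so fraction remaining f = (1/2)^(27/8) ≈ 0.0964.
Accumulation ratio R = 1/(1 − f) ≈ 1/0.9036 ≈ 1.1067.
Single-dose peak C₀ = D/Vd = 2071/101 ≈ 20.505 mcg/mL.
Steady-state peak Cmax,ss = C₀·R ≈ 20.505 × 1.1067 ≈ 22.693 mcg/mL.
Peak 22.7 mcg/mL vs MTC 41 mcg/mL: below toxic threshold.

22.7 mcg/mL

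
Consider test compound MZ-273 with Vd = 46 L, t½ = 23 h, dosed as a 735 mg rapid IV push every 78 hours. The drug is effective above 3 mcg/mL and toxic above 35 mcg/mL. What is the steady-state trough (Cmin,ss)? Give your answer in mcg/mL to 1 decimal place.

1.7 mcg/mL

τ/t½ = 78/23 ≈ 3.3913, so fraction remaining f = (1/2)^(78/23) ≈ 0.0953.
Accumulation ratio R = 1/(1 − f) ≈ 1/0.9047 ≈ 1.1053.
Each bolus raises the concentration by D/Vd = 735/46 ≈ 15.978 mcg/mL.
Steady-state peak Cmax,ss = C₀·R ≈ 15.978 × 1.1053 ≈ 17.660 mcg/mL.
Steady-state trough Cmin,ss = Cmax,ss·f ≈ 17.660 × 0.0953 ≈ 1.683 mcg/mL.
Trough 1.7 mcg/mL vs MEC 3 mcg/mL: subtherapeutic.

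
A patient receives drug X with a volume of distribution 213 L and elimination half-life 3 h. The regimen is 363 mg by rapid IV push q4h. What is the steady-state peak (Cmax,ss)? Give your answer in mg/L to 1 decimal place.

2.8 mg/L

τ/t½ = 4/3 ≈ 1.3333, so fraction remaining f = (1/2)^(4/3) ≈ 0.3969.
At steady state, accumulation factor R = 1/(1 − e^(−kτ)) ≈ 1.6581.
Single-dose peak C₀ = D/Vd = 363/213 ≈ 1.704 mg/L.
Steady-state peak Cmax,ss = C₀·R ≈ 1.704 × 1.6581 ≈ 2.825 mg/L.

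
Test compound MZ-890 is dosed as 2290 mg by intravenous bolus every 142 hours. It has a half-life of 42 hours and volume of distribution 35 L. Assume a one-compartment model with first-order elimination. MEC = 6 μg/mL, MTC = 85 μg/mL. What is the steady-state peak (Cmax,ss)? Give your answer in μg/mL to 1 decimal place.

72.4 μg/mL

τ/t½ = 142/42 ≈ 3.381, so fraction remaining f = (1/2)^(142/42) ≈ 0.0960.
At steady state, accumulation factor R = 1/(1 − e^(−kτ)) ≈ 1.1062.
Each bolus raises the concentration by D/Vd = 2290/35 ≈ 65.429 μg/mL.
Steady-state peak Cmax,ss = C₀·R ≈ 65.429 × 1.1062 ≈ 72.378 μg/mL.
Peak 72.4 μg/mL vs MTC 85 μg/mL: below toxic threshold.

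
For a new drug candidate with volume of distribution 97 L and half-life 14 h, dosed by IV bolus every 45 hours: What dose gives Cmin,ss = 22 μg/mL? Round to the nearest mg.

17672 mg

τ/t½ = 45/14 ≈ 3.2143, so f = (1/2)^(45/14) ≈ 0.107747.
Cmin,ss = (D/Vd)·f/(1−f), so D = Cmin,ss·Vd·(1−f)/f.
D = 22 × 97 × (1−f)/f ≈ 22 × 97 × 8.28100 ≈ 17671.65 mg.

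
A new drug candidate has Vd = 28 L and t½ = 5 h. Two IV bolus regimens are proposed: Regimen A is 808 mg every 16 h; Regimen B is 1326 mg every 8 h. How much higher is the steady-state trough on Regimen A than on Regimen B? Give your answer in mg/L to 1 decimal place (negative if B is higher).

-19.8 mg/L

Regimen A: f = (1/2)^(16/5) ≈ 0.1088; Cmin,ss = (808/28)·f/(1−f) ≈ 3.523 mg/L.
Regimen B: f = (1/2)^(8/5) ≈ 0.3299; Cmin,ss = (1326/28)·f/(1−f) ≈ 23.315 mg/L.
Difference ≈ 3.523 − 23.315 ≈ -19.792 mg/L.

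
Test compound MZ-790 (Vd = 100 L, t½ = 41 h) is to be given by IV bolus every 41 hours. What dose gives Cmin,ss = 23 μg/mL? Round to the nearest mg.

τ/t½ = 41/41 ≈ 1, so f = (1/2)^(41/41) ≈ 0.500000.
Cmin,ss = (D/Vd)·f/(1−f), so D = Cmin,ss·Vd·(1−f)/f.
D = 23 × 100 × (1−f)/f ≈ 23 × 100 × 1.00000 ≈ 2300.00 mg.

2300 mg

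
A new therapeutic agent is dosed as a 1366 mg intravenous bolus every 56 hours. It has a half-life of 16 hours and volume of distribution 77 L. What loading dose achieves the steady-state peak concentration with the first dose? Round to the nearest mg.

1498 mg

f = (1/2)^(56/16) ≈ 0.088388; accumulation ratio R = 1/(1−f) ≈ 1.09696.
Loading dose to hit Cmax,ss on first dose: D_load = D_maint·R ≈ 1366 × 1.09696 ≈ 1498.45 mg.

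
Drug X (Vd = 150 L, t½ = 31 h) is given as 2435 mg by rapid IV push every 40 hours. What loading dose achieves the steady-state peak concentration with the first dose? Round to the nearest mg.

4119 mg

f = (1/2)^(40/31) ≈ 0.408860; accumulation ratio R = 1/(1−f) ≈ 1.69165.
Loading dose to hit Cmax,ss on first dose: D_load = D_maint·R ≈ 2435 × 1.69165 ≈ 4119.17 mg.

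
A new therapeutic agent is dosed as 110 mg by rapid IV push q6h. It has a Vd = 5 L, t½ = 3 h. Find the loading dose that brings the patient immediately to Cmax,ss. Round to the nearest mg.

147 mg

f = (1/2)^(6/3) ≈ 0.250000; accumulation ratio R = 1/(1−f) ≈ 1.33333.
Loading dose to hit Cmax,ss on first dose: D_load = D_maint·R ≈ 110 × 1.33333 ≈ 146.67 mg.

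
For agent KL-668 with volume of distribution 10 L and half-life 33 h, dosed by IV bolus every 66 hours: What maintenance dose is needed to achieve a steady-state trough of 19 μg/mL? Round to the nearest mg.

τ/t½ = 66/33 ≈ 2, so f = (1/2)^(66/33) ≈ 0.250000.
Cmin,ss = (D/Vd)·f/(1−f), so D = Cmin,ss·Vd·(1−f)/f.
D = 19 × 10 × (1−f)/f ≈ 19 × 10 × 3.00000 ≈ 570.00 mg.

570 mg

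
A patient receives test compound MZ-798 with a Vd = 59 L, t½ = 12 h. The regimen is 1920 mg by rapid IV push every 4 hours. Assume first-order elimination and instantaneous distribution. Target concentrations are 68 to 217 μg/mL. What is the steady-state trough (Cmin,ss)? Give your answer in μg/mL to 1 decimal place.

125.2 μg/mL

τ/t½ = 4/12 ≈ 0.33333, so fraction remaining f = (1/2)^(4/12) ≈ 0.7937.
At steady state, accumulation factor R = 1/(1 − e^(−kτ)) ≈ 4.8473.
Each bolus raises the concentration by D/Vd = 1920/59 ≈ 32.542 μg/mL.
Cmax,ss = C₀/(1 − f) ≈ 32.542/0.2063 ≈ 157.741 μg/mL.
One interval later, Cmin,ss = Cmax,ss·e^(−kτ) ≈ 157.741 × 0.7937 ≈ 125.199 μg/mL.
Trough 125.2 μg/mL vs MEC 68 μg/mL: adequate.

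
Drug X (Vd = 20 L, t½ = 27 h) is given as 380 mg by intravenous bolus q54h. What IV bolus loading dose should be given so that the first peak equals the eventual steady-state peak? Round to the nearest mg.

507 mg

f = (1/2)^(54/27) ≈ 0.250000; accumulation ratio R = 1/(1−f) ≈ 1.33333.
Loading dose to hit Cmax,ss on first dose: D_load = D_maint·R ≈ 380 × 1.33333 ≈ 506.67 mg.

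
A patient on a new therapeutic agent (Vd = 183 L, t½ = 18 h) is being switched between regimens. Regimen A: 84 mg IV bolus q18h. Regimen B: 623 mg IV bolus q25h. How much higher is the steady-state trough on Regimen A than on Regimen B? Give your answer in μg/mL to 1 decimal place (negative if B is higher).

Regimen A: f = (1/2)^(18/18) ≈ 0.5000; Cmin,ss = (84/183)·f/(1−f) ≈ 0.459 μg/mL.
Regimen B: f = (1/2)^(25/18) ≈ 0.3819; Cmin,ss = (623/183)·f/(1−f) ≈ 2.103 μg/mL.
Difference ≈ 0.459 − 2.103 ≈ -1.644 μg/mL.

-1.6 μg/mL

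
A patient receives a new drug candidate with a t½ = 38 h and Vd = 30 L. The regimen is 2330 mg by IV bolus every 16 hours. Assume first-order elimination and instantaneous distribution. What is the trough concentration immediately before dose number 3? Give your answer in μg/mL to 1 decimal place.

f = (1/2)^(τ/t½) = (1/2)^(16/38) ≈ 0.7469.
C₀ = D/Vd = 2330/30 ≈ 77.667 μg/mL.
Before the 3rd dose, 2 doses have been given. Superposition: Cmin = C₀·(f + f²).
≈ 77.667 × (0.7469 + 0.5579) ≈ 77.667 × 1.3048 ≈ 101.340 μg/mL.

101.3 μg/mL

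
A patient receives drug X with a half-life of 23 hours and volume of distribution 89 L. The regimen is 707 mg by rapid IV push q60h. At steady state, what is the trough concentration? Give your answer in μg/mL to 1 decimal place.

1.6 μg/mL

τ/t½ = 60/23 ≈ 2.6087, so fraction remaining f = (1/2)^(60/23) ≈ 0.1639.
At steady state, accumulation factor R = 1/(1 − e^(−kτ)) ≈ 1.1960.
Single-dose peak C₀ = D/Vd = 707/89 ≈ 7.944 μg/mL.
Steady-state peak Cmax,ss = C₀·R ≈ 7.944 × 1.1960 ≈ 9.501 μg/mL.
One interval later, Cmin,ss = Cmax,ss·e^(−kτ) ≈ 9.501 × 0.1639 ≈ 1.557 μg/mL.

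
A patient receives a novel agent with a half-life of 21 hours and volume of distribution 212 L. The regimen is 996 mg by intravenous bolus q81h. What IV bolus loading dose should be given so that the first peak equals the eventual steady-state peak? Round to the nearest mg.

1070 mg

f = (1/2)^(81/21) ≈ 0.069006; accumulation ratio R = 1/(1−f) ≈ 1.07412.
Loading dose to hit Cmax,ss on first dose: D_load = D_maint·R ≈ 996 × 1.07412 ≈ 1069.82 mg.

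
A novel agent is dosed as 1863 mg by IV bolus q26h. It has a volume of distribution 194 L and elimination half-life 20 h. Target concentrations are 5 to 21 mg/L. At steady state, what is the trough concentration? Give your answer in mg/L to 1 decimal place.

6.6 mg/L

τ/t½ = 26/20 ≈ 1.3, so fraction remaining f = (1/2)^(26/20) ≈ 0.4061.
Accumulation ratio R = 1/(1 − f) ≈ 1/0.5939 ≈ 1.6838.
Each bolus raises the concentration by D/Vd = 1863/194 ≈ 9.603 mg/L.
Steady-state peak Cmax,ss = C₀·R ≈ 9.603 × 1.6838 ≈ 16.170 mg/L.
One interval later, Cmin,ss = Cmax,ss·e^(−kτ) ≈ 16.170 × 0.4061 ≈ 6.567 mg/L.
Trough 6.6 mg/L vs MEC 5 mg/L: adequate.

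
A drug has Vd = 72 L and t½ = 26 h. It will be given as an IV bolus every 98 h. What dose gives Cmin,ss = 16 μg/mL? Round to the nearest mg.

14555 mg

τ/t½ = 98/26 ≈ 3.7692, so f = (1/2)^(98/26) ≈ 0.073341.
Cmin,ss = (D/Vd)·f/(1−f), so D = Cmin,ss·Vd·(1−f)/f.
D = 16 × 72 × (1−f)/f ≈ 16 × 72 × 12.63494 ≈ 14555.45 mg.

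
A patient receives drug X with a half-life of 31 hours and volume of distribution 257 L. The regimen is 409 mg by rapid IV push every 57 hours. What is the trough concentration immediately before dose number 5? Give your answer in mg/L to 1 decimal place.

f = (1/2)^(τ/t½) = (1/2)^(57/31) ≈ 0.2796.
C₀ = D/Vd = 409/257 ≈ 1.591 mg/L.
Before the 5th dose, 4 doses have been given. Superposition: Cmin = C₀·(f + f² + … + f^4).
≈ 1.591 × (0.2796 + 0.0782 + 0.0219 + 0.0061) ≈ 1.591 × 0.3858 ≈ 0.614 mg/L.

0.6 mg/L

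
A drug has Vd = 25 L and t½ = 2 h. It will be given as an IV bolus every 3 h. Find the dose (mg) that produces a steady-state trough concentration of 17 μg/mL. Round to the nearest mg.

777 mg

τ/t½ = 3/2 ≈ 1.5, so f = (1/2)^(3/2) ≈ 0.353553.
Cmin,ss = (D/Vd)·f/(1−f), so D = Cmin,ss·Vd·(1−f)/f.
D = 17 × 25 × (1−f)/f ≈ 17 × 25 × 1.82843 ≈ 777.08 mg.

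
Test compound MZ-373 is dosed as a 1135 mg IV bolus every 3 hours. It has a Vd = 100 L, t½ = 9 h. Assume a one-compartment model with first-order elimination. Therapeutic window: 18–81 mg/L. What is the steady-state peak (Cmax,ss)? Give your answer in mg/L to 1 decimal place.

55.0 mg/L

k = ln2/t½ = ln2/9 ≈ 0.077016 h⁻¹; fraction remaining f = e^(−kτ) = e^(−0.077016×3) ≈ 0.7937.
At steady state, accumulation factor R = 1/(1 − e^(−kτ)) ≈ 4.8473.
Single-dose peak C₀ = D/Vd = 1135/100 ≈ 11.350 mg/L.
Steady-state peak Cmax,ss = C₀·R ≈ 11.350 × 4.8473 ≈ 55.017 mg/L.
Peak 55.0 mg/L vs MTC 81 mg/L: below toxic threshold.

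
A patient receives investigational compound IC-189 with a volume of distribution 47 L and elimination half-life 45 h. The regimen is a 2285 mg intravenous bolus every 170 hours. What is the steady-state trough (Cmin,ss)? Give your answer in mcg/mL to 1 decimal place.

τ/t½ = 170/45 ≈ 3.7778, so fraction remaining f = (1/2)^(170/45) ≈ 0.0729.
At steady state, accumulation factor R = 1/(1 − e^(−kτ)) ≈ 1.0786.
Single-dose peak C₀ = D/Vd = 2285/47 ≈ 48.617 mcg/mL.
Cmax,ss = C₀/(1 − f) ≈ 48.617/0.9271 ≈ 52.440 mcg/mL.
One interval later, Cmin,ss = Cmax,ss·e^(−kτ) ≈ 52.440 × 0.0729 ≈ 3.823 mcg/mL.

3.8 mcg/mL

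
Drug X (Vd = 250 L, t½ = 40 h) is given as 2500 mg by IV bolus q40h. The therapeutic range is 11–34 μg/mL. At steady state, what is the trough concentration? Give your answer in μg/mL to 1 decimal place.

The dosing interval is 1 half-life, so f = 2^(−1) = 0.5.
At steady state, R = 1/(1 − 0.5) = 2/1.
Single-dose peak C₀ = D/Vd = 2500/250 = 10 μg/mL.
Steady-state peak Cmax,ss = C₀·R = 10 × 2/1 ≈ 20.000 μg/mL.
Steady-state trough Cmin,ss = Cmax,ss·f ≈ 20.000 × 0.5 ≈ 10.000 μg/mL.
Trough 10.0 μg/mL vs MEC 11 μg/mL: subtherapeutic.

10.0 μg/mL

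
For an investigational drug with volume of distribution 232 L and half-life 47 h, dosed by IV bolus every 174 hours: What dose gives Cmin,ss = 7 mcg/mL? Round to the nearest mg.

19513 mg

τ/t½ = 174/47 ≈ 3.7021, so f = (1/2)^(174/47) ≈ 0.076833.
Cmin,ss = (D/Vd)·f/(1−f), so D = Cmin,ss·Vd·(1−f)/f.
D = 7 × 232 × (1−f)/f ≈ 7 × 232 × 12.01524 ≈ 19512.75 mg.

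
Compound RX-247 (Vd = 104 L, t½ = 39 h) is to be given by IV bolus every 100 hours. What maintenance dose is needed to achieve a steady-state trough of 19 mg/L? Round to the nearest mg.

9710 mg

τ/t½ = 100/39 ≈ 2.5641, so f = (1/2)^(100/39) ≈ 0.169094.
Cmin,ss = (D/Vd)·f/(1−f), so D = Cmin,ss·Vd·(1−f)/f.
D = 19 × 104 × (1−f)/f ≈ 19 × 104 × 4.91387 ≈ 9709.81 mg.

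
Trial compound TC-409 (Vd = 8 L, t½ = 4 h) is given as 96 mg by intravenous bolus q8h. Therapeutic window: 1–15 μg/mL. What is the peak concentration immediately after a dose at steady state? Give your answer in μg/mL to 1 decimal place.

The dosing interval is 2 half-lives, so f = 2^(−2) = 0.25.
Accumulation ratio R = 1/(1 − f) = 1/0.75 = 4/3.
Single-dose peak C₀ = D/Vd = 96/8 = 12 μg/mL.
Steady-state peak Cmax,ss = C₀·R = 12 × 4/3 ≈ 16.000 μg/mL.
Peak 16.0 μg/mL vs MTC 15 μg/mL: exceeds toxic threshold.

16.0 μg/mL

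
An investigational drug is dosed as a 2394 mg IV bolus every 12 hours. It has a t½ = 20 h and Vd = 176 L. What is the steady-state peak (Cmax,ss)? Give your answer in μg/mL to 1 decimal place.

τ/t½ = 12/20 ≈ 0.6, so fraction remaining f = (1/2)^(12/20) ≈ 0.6598.
At steady state, accumulation factor R = 1/(1 − e^(−kτ)) ≈ 2.9394.
Single-dose peak C₀ = D/Vd = 2394/176 ≈ 13.602 μg/mL.
Cmax,ss = C₀/(1 − f) ≈ 13.602/0.3402 ≈ 39.982 μg/mL.

40.0 μg/mL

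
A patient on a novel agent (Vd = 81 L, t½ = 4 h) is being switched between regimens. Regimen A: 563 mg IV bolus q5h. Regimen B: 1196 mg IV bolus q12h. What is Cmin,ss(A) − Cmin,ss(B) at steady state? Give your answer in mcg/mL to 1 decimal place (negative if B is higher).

Regimen A: f = (1/2)^(5/4) ≈ 0.4204; Cmin,ss = (563/81)·f/(1−f) ≈ 5.041 mcg/mL.
Regimen B: f = (1/2)^(12/4) ≈ 0.1250; Cmin,ss = (1196/81)·f/(1−f) ≈ 2.109 mcg/mL.
Difference ≈ 5.041 − 2.109 ≈ 2.932 mcg/mL.

2.9 mcg/mL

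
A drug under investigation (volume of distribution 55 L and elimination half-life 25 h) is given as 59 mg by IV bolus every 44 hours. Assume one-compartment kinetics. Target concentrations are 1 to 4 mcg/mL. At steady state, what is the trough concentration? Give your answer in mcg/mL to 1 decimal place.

0.4 mcg/mL

k = ln2/t½ = ln2/25 ≈ 0.027726 h⁻¹; fraction remaining f = e^(−kτ) = e^(−0.027726×44) ≈ 0.2952.
Single-dose peak C₀ = D/Vd = 59/55 ≈ 1.073 mcg/mL.
Steady-state trough Cmin,ss = C₀·f/(1−f) ≈ 1.073 × 0.2952/0.7048 ≈ 0.449 mcg/mL.
Trough 0.4 mcg/mL vs MEC 1 mcg/mL: subtherapeutic.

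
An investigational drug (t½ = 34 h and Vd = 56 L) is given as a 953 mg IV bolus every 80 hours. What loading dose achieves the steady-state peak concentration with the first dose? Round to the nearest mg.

1185 mg

f = (1/2)^(80/34) ≈ 0.195747; accumulation ratio R = 1/(1−f) ≈ 1.24339.
Loading dose to hit Cmax,ss on first dose: D_load = D_maint·R ≈ 953 × 1.24339 ≈ 1184.95 mg.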